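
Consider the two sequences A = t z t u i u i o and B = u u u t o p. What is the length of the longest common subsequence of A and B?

A longest common subsequence is uuo (length 3); the LCS DP confirms no longer common subsequence exists.

3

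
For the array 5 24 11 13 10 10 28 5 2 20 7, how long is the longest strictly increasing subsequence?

4

Let dp[i] be the longest increasing subsequence ending at position i. Then dp = [1, 2, 2, 3, 2, 2, 4, 1, 1, 4, 2].
The maximum is 4; one witness is 5, 11, 13, 28 at positions 1,3,4,7.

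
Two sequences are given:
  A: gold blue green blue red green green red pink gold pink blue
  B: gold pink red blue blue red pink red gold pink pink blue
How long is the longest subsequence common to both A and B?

Backtracking the LCS table gives one alignment: gold (A1,B1) → blue (A2,B4) → blue (A4,B5) → red (A5,B6) → red (A8,B8) → pink (A9,B10) → pink (A11,B11) → blue (A12,B12).
So the longest common subsequence has length 8.

8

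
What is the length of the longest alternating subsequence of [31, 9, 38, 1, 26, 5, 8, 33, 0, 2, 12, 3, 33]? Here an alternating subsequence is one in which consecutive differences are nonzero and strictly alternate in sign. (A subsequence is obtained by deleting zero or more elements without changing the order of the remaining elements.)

11

Track the best alternating length ending on an up-step vs a down-step at each position: up/down = 1/1, 1/2, 3/1, 1/4, 5/4, 5/6, 7/6, 7/4, 1/8, 9/8, 9/8, 9/10, 11/4.
The maximum over both is 11; one such subsequence is 31, 9, 38, 1, 26, 5, 8, 0, 12, 3, 33.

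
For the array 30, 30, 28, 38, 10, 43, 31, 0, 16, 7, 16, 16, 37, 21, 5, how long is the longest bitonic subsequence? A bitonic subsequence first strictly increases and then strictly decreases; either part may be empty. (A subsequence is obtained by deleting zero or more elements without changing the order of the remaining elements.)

7

Let inc[i] be the LIS ending at i and dec[i] the longest strictly decreasing subsequence starting at i. inc = [1, 1, 1, 2, 1, 3, 2, 1, 2, 2, 3, 3, 4, 4, 2], dec = [5, 5, 4, 5, 3, 5, 4, 1, 3, 2, 2, 2, 3, 2, 1].
max_i inc[i]+dec[i]−1 = 7, with one witness 30, 38, 43, 31, 16, 7, 5.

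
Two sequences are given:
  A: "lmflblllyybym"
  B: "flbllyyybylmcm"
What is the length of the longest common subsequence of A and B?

Backtracking the LCS table gives one alignment: f (A3,B1) → l (A4,B2) → b (A5,B3) → l (A6,B4) → l (A7,B5) → y (A9,B7) → y (A10,B8) → b (A11,B9) → y (A12,B10) → m (A13,B14).
So the longest common subsequence has length 10.

10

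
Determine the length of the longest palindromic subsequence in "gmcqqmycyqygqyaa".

One longest palindromic subsequence is qqycyqq (positions 4,5,7,8,9,10,13); it reads the same forward and backward, and the interval DP gives dp[1][16] = 7.

7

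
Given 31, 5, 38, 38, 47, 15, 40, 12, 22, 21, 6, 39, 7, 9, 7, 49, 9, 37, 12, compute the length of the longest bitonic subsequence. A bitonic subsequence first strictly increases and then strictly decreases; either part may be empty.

8

Let inc[i] be the LIS ending at i and dec[i] the longest strictly decreasing subsequence starting at i. inc = [1, 1, 2, 2, 3, 2, 3, 2, 3, 3, 2, 4, 3, 4, 3, 5, 4, 5, 5], dec = [5, 1, 5, 5, 6, 4, 5, 3, 4, 3, 1, 3, 1, 2, 1, 3, 1, 2, 1].
max_i inc[i]+dec[i]−1 = 8, with one witness 31, 38, 47, 40, 22, 21, 9, 7.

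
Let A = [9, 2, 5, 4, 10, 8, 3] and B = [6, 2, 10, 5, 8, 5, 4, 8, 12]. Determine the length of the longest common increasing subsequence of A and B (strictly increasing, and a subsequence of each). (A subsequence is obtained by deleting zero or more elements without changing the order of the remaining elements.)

3

A longest common strictly increasing subsequence is 2, 5, 8 (length 3); it appears in order in both A and B, and no longer such subsequence exists.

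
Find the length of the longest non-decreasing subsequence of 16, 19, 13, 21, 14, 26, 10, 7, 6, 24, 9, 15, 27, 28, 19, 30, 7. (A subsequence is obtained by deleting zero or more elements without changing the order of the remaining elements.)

Let dp[i] be the longest non-decreasing subsequence ending at position i. Then dp = [1, 2, 1, 3, 2, 4, 1, 1, 1, 4, 2, 3, 5, 6, 4, 7, 2].
The maximum is 7; one witness is 16, 19, 21, 26, 27, 28, 30 at positions 1,2,4,6,13,14,16.

7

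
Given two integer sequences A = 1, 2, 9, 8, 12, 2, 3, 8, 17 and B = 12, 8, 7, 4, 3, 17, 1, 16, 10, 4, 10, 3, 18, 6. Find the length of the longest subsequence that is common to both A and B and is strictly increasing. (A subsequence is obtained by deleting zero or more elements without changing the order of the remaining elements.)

2

For each value that appears in both, track the longest common increasing run ending there.
The best achievable length is 2; one witness is 12, 17 (A-positions 5,9, B-positions 1,6).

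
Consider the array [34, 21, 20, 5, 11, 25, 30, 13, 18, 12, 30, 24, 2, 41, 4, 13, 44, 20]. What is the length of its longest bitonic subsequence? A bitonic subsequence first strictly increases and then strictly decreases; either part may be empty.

Let inc[i] be the LIS ending at i and dec[i] the longest strictly decreasing subsequence starting at i. inc = [1, 1, 1, 1, 2, 3, 4, 3, 4, 3, 5, 5, 1, 6, 2, 4, 7, 5], dec = [6, 5, 4, 2, 2, 4, 4, 3, 3, 2, 3, 2, 1, 2, 1, 1, 2, 1].
max_i inc[i]+dec[i]−1 = 8, with one witness 5, 11, 13, 18, 30, 41, 44, 20.

8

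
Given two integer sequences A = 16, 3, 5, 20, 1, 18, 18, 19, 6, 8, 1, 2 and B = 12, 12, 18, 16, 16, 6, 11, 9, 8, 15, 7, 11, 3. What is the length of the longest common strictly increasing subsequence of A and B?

A longest common strictly increasing subsequence is 6, 8 (length 2); it appears in order in both A and B, and no longer such subsequence exists.

2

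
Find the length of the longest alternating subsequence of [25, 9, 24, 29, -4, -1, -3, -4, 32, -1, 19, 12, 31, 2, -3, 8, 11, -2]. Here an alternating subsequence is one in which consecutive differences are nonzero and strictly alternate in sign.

14

Track the best alternating length ending on an up-step vs a down-step at each position: up/down = 1/1, 1/2, 3/2, 3/1, 1/4, 5/4, 5/6, 1/6, 7/1, 7/8, 9/8, 9/10, 11/8, 9/12, 7/12, 13/12, 13/12, 13/14.
The maximum over both is 14; one such subsequence is 25, 9, 24, -4, -1, -3, 32, -1, 19, 12, 31, 2, 8, -2.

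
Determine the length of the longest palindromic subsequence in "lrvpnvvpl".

Using dp[i][j] = 2 + dp[i+1][j−1] if the ends match, else max(dp[i+1][j], dp[i][j−1]):
dp[1][9] = 6. A witness is lpvvpl at positions 1,4,6,7,8,9.

6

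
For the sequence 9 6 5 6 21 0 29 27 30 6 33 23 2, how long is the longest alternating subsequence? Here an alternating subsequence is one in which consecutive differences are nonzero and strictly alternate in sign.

Track the best alternating length ending on an up-step vs a down-step at each position: up/down = 1/1, 1/2, 1/2, 3/2, 3/1, 1/4, 5/1, 5/6, 7/1, 5/8, 9/1, 9/10, 5/10.
The maximum over both is 10; one such subsequence is 9, 5, 6, 0, 29, 27, 30, 6, 33, 23.

10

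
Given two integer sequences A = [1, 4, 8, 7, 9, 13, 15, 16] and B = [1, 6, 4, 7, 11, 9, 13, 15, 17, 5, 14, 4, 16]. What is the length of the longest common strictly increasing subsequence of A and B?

For each value that appears in both, track the longest common increasing run ending there.
The best achievable length is 7; one witness is 1, 4, 7, 9, 13, 15, 16 (A-positions 1,2,4,5,6,7,8, B-positions 1,3,4,6,7,8,13).

7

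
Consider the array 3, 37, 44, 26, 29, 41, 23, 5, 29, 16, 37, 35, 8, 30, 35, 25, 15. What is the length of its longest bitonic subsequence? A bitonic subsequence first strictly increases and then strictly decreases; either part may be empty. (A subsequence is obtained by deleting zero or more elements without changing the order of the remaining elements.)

9

Let inc[i] be the LIS ending at i and dec[i] the longest strictly decreasing subsequence starting at i. inc = [1, 2, 3, 2, 3, 4, 2, 2, 3, 3, 4, 4, 3, 4, 5, 4, 4], dec = [1, 5, 7, 4, 4, 6, 3, 1, 3, 2, 5, 4, 1, 3, 3, 2, 1].
max_i inc[i]+dec[i]−1 = 9, with one witness 3, 37, 44, 41, 37, 35, 30, 25, 15.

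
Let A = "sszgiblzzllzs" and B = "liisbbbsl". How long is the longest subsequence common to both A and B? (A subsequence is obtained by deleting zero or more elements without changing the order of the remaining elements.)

Backtracking the LCS table gives one alignment: s (A1,B4) → s (A2,B8) → l (A11,B9).
So the longest common subsequence has length 3.

3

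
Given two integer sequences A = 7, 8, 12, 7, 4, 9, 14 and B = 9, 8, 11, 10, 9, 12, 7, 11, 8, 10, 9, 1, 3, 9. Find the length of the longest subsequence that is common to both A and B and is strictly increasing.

A longest common strictly increasing subsequence is 7, 8, 9 (length 3); it appears in order in both A and B, and no longer such subsequence exists.

3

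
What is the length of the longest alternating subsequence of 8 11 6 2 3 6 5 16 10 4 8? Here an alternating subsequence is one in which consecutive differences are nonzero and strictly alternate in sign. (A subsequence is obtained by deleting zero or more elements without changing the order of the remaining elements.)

8

A longest alternating subsequence is 8, 11, 2, 6, 5, 16, 4, 8 (positions 1,2,4,6,7,8,10,11); its 7 consecutive differences strictly alternate in sign, and length 8 is optimal.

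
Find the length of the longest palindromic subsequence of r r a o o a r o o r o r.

9

Using dp[i][j] = 2 + dp[i+1][j−1] if the ends match, else max(dp[i+1][j], dp[i][j−1]):
dp[1][12] = 9. A witness is rrooroorr at positions 1,2,4,5,7,8,9,10,12.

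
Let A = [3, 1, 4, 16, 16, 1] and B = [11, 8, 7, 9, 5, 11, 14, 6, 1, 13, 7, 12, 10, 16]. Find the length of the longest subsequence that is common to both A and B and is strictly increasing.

2

For each value that appears in both, track the longest common increasing run ending there.
The best achievable length is 2; one witness is 1, 16 (A-positions 2,4, B-positions 9,14).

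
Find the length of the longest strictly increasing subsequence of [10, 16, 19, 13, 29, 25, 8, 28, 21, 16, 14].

5

Let dp[i] be the longest increasing subsequence ending at position i. Then dp = [1, 2, 3, 2, 4, 4, 1, 5, 4, 3, 3].
The maximum is 5; one witness is 10, 16, 19, 25, 28 at positions 1,2,3,6,8.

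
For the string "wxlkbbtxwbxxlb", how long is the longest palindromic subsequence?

6

Using dp[i][j] = 2 + dp[i+1][j−1] if the ends match, else max(dp[i+1][j], dp[i][j−1]):
dp[1][14] = 6. A witness is wxbbxw at positions 1,2,5,6,8,9.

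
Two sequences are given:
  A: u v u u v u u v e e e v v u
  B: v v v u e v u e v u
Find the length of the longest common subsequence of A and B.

Backtracking the LCS table gives one alignment: v (A2,B3) → u (A3,B4) → v (A5,B6) → u (A7,B7) → e (A11,B8) → v (A13,B9) → u (A14,B10).
So the longest common subsequence has length 7.

7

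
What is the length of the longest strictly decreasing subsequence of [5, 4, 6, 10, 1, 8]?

3

One longest decreasing subsequence is 5, 4, 1 (positions 1,2,5), of length 3; no longer one exists.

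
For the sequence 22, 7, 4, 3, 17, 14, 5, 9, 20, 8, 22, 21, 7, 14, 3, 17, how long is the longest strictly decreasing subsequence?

7

Let dp[i] be the longest decreasing subsequence ending at position i. Then dp = [1, 2, 3, 4, 2, 3, 4, 4, 2, 5, 1, 2, 6, 3, 7, 3].
The maximum is 7; one witness is 22, 17, 14, 9, 8, 7, 3 at positions 1,5,6,8,10,13,15.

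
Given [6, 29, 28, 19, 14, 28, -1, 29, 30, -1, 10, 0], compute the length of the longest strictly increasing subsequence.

5

Let dp[i] be the longest increasing subsequence ending at position i. Then dp = [1, 2, 2, 2, 2, 3, 1, 4, 5, 1, 2, 2].
The maximum is 5; one witness is 6, 19, 28, 29, 30 at positions 1,4,6,8,9.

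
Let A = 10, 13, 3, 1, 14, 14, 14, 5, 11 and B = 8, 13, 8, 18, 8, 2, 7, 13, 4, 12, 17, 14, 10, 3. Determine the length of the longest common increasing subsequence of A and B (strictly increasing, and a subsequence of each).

A longest common strictly increasing subsequence is 13, 14 (length 2); it appears in order in both A and B, and no longer such subsequence exists.

2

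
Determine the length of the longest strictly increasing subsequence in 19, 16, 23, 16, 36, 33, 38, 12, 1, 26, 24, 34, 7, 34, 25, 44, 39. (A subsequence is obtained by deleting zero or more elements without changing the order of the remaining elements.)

Scanning left to right, the best length ending at each element is: 19→1, 16→1, 23→2, 16→1, 36→3, 33→3, 38→4, 12→1, 1→1, 26→3, 24→3, 34→4, 7→2, 34→4, 25→4, 44→5, 39→5.
So the longest increasing subsequence has length 5, e.g. 19, 23, 36, 38, 44.

5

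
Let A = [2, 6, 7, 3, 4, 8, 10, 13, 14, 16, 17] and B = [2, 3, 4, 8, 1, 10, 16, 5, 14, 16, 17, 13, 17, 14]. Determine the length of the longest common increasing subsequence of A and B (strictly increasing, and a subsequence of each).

For each value that appears in both, track the longest common increasing run ending there.
The best achievable length is 8; one witness is 2, 3, 4, 8, 10, 14, 16, 17 (A-positions 1,4,5,6,7,9,10,11, B-positions 1,2,3,4,6,9,10,11).

8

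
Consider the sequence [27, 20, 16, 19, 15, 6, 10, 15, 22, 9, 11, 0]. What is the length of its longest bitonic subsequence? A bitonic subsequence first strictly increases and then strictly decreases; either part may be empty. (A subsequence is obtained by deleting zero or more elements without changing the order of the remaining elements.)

Let inc[i] be the LIS ending at i and dec[i] the longest strictly decreasing subsequence starting at i. inc = [1, 1, 1, 2, 1, 1, 2, 3, 4, 2, 3, 1], dec = [7, 6, 5, 5, 4, 2, 3, 3, 3, 2, 2, 1].
max_i inc[i]+dec[i]−1 = 7, with one witness 27, 20, 19, 15, 10, 9, 0.

7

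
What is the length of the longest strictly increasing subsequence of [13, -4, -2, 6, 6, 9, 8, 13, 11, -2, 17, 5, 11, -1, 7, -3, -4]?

6

Let dp[i] be the longest increasing subsequence ending at position i. Then dp = [1, 1, 2, 3, 3, 4, 4, 5, 5, 2, 6, 3, 5, 3, 4, 2, 1].
The maximum is 6; one witness is -4, -2, 6, 9, 13, 17 at positions 2,3,4,6,8,11.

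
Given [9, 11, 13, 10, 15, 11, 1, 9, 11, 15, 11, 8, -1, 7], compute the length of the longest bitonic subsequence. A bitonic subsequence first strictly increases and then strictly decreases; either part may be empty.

8

Let inc[i] be the LIS ending at i and dec[i] the longest strictly decreasing subsequence starting at i. inc = [1, 2, 3, 2, 4, 3, 1, 2, 3, 4, 3, 2, 1, 2], dec = [3, 5, 5, 4, 5, 4, 2, 3, 3, 4, 3, 2, 1, 1].
max_i inc[i]+dec[i]−1 = 8, with one witness 9, 11, 13, 15, 11, 9, 8, 7.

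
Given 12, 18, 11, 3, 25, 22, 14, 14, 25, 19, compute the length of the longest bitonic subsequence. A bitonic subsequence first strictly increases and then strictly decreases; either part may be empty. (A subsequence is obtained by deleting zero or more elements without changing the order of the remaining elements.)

Let inc[i] be the LIS ending at i and dec[i] the longest strictly decreasing subsequence starting at i. inc = [1, 2, 1, 1, 3, 3, 2, 2, 4, 3], dec = [3, 3, 2, 1, 3, 2, 1, 1, 2, 1].
max_i inc[i]+dec[i]−1 = 5, with one witness 12, 18, 25, 22, 19.

5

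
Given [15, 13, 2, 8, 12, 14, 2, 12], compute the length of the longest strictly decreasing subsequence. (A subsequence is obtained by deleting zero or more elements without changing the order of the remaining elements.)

Scanning left to right, the best length ending at each element is: 15→1, 13→2, 2→3, 8→3, 12→3, 14→2, 2→4, 12→3.
So the longest decreasing subsequence has length 4, e.g. 15, 13, 8, 2.

4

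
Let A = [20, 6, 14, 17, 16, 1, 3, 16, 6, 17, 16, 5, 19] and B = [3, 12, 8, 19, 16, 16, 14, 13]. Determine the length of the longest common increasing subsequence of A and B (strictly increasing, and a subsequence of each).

A longest common strictly increasing subsequence is 3, 19 (length 2); it appears in order in both A and B, and no longer such subsequence exists.

2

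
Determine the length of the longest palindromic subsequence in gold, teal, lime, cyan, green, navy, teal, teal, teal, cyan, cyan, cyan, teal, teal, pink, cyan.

9

One longest palindromic subsequence is cyan teal teal cyan cyan cyan teal teal cyan (positions 4,8,9,10,11,12,13,14,16); it reads the same forward and backward, and the interval DP gives dp[1][16] = 9.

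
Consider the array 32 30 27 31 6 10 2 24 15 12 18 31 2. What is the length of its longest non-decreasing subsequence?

5

Let dp[i] be the longest non-decreasing subsequence ending at position i. Then dp = [1, 1, 1, 2, 1, 2, 1, 3, 3, 3, 4, 5, 2].
The maximum is 5; one witness is 6, 10, 15, 18, 31 at positions 5,6,9,11,12.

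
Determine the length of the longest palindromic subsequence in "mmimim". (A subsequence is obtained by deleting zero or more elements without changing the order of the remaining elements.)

One longest palindromic subsequence is mimim (positions 1,3,4,5,6); it reads the same forward and backward, and the interval DP gives dp[1][6] = 5.

5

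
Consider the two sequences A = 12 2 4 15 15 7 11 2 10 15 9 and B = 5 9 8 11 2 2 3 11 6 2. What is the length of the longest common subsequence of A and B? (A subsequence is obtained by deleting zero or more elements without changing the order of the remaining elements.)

Backtracking the LCS table gives one alignment: 2 (A2,B6) → 11 (A7,B8) → 2 (A8,B10).
So the longest common subsequence has length 3.

3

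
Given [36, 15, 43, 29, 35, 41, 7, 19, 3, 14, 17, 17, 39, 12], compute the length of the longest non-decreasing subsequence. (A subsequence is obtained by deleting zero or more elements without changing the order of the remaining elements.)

5

Scanning left to right, the best length ending at each element is: 36→1, 15→1, 43→2, 29→2, 35→3, 41→4, 7→1, 19→2, 3→1, 14→2, 17→3, 17→4, 39→5, 12→2.
So the longest non-decreasing subsequence has length 5, e.g. 7, 14, 17, 17, 39.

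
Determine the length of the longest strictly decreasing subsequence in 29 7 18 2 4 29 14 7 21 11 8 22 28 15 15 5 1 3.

Let dp[i] be the longest decreasing subsequence ending at position i. Then dp = [1, 2, 2, 3, 3, 1, 3, 4, 2, 4, 5, 2, 2, 3, 3, 6, 7, 7].
The maximum is 7; one witness is 29, 18, 14, 11, 8, 5, 1 at positions 1,3,7,10,11,16,17.

7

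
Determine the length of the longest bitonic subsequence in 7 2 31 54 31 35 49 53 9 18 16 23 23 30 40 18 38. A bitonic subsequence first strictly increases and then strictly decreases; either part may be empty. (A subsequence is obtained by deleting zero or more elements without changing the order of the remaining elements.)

7

Let inc[i] be the LIS ending at i and dec[i] the longest strictly decreasing subsequence starting at i. inc = [1, 1, 2, 3, 2, 3, 4, 5, 2, 3, 3, 4, 4, 5, 6, 4, 6], dec = [2, 1, 3, 4, 3, 3, 3, 3, 1, 2, 1, 2, 2, 2, 2, 1, 1].
max_i inc[i]+dec[i]−1 = 7, with one witness 7, 31, 35, 49, 53, 40, 38.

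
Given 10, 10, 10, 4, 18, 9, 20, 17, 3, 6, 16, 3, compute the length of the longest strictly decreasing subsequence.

4

Let dp[i] be the longest decreasing subsequence ending at position i. Then dp = [1, 1, 1, 2, 1, 2, 1, 2, 3, 3, 3, 4].
The maximum is 4; one witness is 10, 9, 6, 3 at positions 1,6,10,12.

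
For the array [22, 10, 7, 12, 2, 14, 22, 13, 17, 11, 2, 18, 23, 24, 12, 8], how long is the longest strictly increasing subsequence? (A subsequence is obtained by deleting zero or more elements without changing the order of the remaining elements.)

7

One longest increasing subsequence is 10, 12, 14, 17, 18, 23, 24 (positions 2,4,6,9,12,13,14), of length 7; no longer one exists.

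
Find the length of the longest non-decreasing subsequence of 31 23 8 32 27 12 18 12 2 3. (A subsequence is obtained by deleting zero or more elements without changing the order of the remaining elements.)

3

Let dp[i] be the longest non-decreasing subsequence ending at position i. Then dp = [1, 1, 1, 2, 2, 2, 3, 3, 1, 2].
The maximum is 3; one witness is 8, 12, 18 at positions 3,6,7.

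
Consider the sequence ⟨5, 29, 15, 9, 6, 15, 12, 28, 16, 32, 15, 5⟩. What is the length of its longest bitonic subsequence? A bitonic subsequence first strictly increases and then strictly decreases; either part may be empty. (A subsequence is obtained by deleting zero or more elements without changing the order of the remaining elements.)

7

Let inc[i] be the LIS ending at i and dec[i] the longest strictly decreasing subsequence starting at i. inc = [1, 2, 2, 2, 2, 3, 3, 4, 4, 5, 4, 1], dec = [1, 5, 4, 3, 2, 3, 2, 4, 3, 3, 2, 1].
max_i inc[i]+dec[i]−1 = 7, with one witness 5, 9, 15, 28, 16, 15, 5.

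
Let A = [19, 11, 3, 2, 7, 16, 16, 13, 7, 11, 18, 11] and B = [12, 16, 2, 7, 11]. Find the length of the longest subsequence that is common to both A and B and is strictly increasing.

A longest common strictly increasing subsequence is 2, 7, 11 (length 3); it appears in order in both A and B, and no longer such subsequence exists.

3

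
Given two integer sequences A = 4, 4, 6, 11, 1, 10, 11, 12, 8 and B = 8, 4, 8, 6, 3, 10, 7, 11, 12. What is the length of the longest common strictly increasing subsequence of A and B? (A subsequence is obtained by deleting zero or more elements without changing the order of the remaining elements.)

5

For each value that appears in both, track the longest common increasing run ending there.
The best achievable length is 5; one witness is 4, 6, 10, 11, 12 (A-positions 1,3,6,7,8, B-positions 2,4,6,8,9).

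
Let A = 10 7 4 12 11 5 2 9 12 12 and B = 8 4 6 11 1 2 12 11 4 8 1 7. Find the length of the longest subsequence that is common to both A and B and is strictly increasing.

A longest common strictly increasing subsequence is 4, 11, 12 (length 3); it appears in order in both A and B, and no longer such subsequence exists.

3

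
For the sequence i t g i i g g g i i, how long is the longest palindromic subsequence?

7

One longest palindromic subsequence is iigggii (positions 1,4,6,7,8,9,10); it reads the same forward and backward, and the interval DP gives dp[1][10] = 7.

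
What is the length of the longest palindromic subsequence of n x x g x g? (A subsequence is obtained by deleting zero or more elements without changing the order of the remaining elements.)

One longest palindromic subsequence is gxg (positions 4,5,6); it reads the same forward and backward, and the interval DP gives dp[1][6] = 3.

3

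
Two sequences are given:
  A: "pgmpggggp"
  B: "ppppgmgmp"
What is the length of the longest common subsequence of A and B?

5

Backtracking the LCS table gives one alignment: p (A1,B4) → g (A2,B5) → m (A3,B6) → g (A5,B7) → p (A9,B9).
So the longest common subsequence has length 5.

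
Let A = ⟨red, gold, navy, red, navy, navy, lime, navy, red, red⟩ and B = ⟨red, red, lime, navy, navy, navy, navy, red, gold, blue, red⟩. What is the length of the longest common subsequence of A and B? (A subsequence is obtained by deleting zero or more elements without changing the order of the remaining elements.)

7

Backtracking the LCS table gives one alignment: red (A1,B2) → navy (A3,B4) → navy (A5,B5) → navy (A6,B6) → navy (A8,B7) → red (A9,B8) → red (A10,B11).
So the longest common subsequence has length 7.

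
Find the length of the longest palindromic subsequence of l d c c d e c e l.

Using dp[i][j] = 2 + dp[i+1][j−1] if the ends match, else max(dp[i+1][j], dp[i][j−1]):
dp[1][9] = 6. A witness is ldccdl at positions 1,2,3,4,5,9.

6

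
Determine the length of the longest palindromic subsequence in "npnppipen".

6

One longest palindromic subsequence is nppppn (positions 1,2,4,5,7,9); it reads the same forward and backward, and the interval DP gives dp[1][9] = 6.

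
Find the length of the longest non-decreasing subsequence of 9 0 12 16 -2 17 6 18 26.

Scanning left to right, the best length ending at each element is: 9→1, 0→1, 12→2, 16→3, -2→1, 17→4, 6→2, 18→5, 26→6.
So the longest non-decreasing subsequence has length 6, e.g. 9, 12, 16, 17, 18, 26.

6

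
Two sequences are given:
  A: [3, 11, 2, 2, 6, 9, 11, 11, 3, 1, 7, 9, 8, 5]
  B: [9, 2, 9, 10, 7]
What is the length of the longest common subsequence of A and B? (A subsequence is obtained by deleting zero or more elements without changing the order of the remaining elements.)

3

A longest common subsequence is 2, 9, 7 (length 3); the LCS DP confirms no longer common subsequence exists.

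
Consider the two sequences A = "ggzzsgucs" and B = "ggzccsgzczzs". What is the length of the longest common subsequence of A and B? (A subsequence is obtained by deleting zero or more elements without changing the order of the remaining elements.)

7

A longest common subsequence is ggzsgcs (length 7); the LCS DP confirms no longer common subsequence exists.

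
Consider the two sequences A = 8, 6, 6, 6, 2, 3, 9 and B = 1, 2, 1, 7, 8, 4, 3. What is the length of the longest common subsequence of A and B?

A longest common subsequence is 8, 3 (length 2); the LCS DP confirms no longer common subsequence exists.

2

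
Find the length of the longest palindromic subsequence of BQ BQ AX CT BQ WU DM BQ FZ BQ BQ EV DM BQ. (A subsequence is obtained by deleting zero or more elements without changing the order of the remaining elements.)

Using dp[i][j] = 2 + dp[i+1][j−1] if the ends match, else max(dp[i+1][j], dp[i][j−1]):
dp[1][14] = 7. A witness is BQ DM BQ BQ BQ DM BQ at positions 1,7,8,10,11,13,14.

7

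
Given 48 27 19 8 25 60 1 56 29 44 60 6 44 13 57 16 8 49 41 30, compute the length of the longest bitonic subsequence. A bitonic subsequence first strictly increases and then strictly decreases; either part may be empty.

9

One longest bitonic subsequence is 19, 25, 29, 44, 60, 57, 49, 41, 30 (positions 3,5,9,10,11,15,18,19,20): it rises to 60 then falls. Length 9 is optimal.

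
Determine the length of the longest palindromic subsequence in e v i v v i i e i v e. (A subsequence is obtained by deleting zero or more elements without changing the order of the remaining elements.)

8

One longest palindromic subsequence is eviiiive (positions 1,2,3,6,7,9,10,11); it reads the same forward and backward, and the interval DP gives dp[1][11] = 8.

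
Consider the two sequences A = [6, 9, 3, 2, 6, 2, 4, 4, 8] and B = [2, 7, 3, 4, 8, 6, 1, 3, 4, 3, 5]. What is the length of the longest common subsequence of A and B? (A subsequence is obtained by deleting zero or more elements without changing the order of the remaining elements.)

A longest common subsequence is 6, 3, 4 (length 3); the LCS DP confirms no longer common subsequence exists.

3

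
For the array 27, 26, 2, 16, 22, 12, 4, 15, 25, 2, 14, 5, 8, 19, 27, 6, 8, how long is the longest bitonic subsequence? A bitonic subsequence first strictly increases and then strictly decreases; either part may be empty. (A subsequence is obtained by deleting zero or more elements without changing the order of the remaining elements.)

Let inc[i] be the LIS ending at i and dec[i] the longest strictly decreasing subsequence starting at i. inc = [1, 1, 1, 2, 3, 2, 2, 3, 4, 1, 3, 3, 4, 5, 6, 4, 5], dec = [7, 6, 1, 5, 5, 3, 2, 4, 4, 1, 3, 1, 2, 2, 2, 1, 1].
max_i inc[i]+dec[i]−1 = 7, with one witness 27, 26, 22, 15, 14, 8, 6.

7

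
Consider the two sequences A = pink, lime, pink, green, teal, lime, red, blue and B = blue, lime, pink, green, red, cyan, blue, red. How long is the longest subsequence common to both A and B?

Backtracking the LCS table gives one alignment: lime (A2,B2) → pink (A3,B3) → green (A4,B4) → red (A7,B5) → blue (A8,B7).
So the longest common subsequence has length 5.

5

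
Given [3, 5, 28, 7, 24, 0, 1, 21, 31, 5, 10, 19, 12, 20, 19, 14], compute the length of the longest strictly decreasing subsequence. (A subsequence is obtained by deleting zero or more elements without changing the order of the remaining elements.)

6

One longest decreasing subsequence is 28, 24, 21, 20, 19, 14 (positions 3,5,8,14,15,16), of length 6; no longer one exists.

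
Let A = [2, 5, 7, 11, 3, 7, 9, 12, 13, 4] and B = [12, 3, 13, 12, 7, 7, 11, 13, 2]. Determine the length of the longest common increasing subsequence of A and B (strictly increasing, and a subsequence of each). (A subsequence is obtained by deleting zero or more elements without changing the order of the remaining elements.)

3

For each value that appears in both, track the longest common increasing run ending there.
The best achievable length is 3; one witness is 3, 12, 13 (A-positions 5,8,9, B-positions 2,4,8).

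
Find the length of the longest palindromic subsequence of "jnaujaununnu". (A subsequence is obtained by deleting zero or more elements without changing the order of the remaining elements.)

5

Using dp[i][j] = 2 + dp[i+1][j−1] if the ends match, else max(dp[i+1][j], dp[i][j−1]):
dp[1][12] = 5. A witness is unnnu at positions 4,8,10,11,12.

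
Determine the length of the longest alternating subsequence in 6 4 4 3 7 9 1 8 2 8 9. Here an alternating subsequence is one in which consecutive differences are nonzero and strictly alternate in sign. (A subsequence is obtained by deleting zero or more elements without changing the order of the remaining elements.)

7

A longest alternating subsequence is 6, 4, 7, 1, 8, 2, 8 (positions 1,2,5,7,8,9,10); its 6 consecutive differences strictly alternate in sign, and length 7 is optimal.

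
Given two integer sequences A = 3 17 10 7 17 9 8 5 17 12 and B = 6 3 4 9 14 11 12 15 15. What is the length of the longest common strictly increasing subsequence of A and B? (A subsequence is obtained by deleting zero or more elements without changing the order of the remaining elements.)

3

A longest common strictly increasing subsequence is 3, 9, 12 (length 3); it appears in order in both A and B, and no longer such subsequence exists.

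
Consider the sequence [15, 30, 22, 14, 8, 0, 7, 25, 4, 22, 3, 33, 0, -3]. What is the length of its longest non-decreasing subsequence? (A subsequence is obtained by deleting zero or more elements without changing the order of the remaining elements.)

One longest non-decreasing subsequence is 15, 22, 25, 33 (positions 1,3,8,12), of length 4; no longer one exists.

4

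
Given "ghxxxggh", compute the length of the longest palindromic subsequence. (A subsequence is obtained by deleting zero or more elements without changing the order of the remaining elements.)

5

Using dp[i][j] = 2 + dp[i+1][j−1] if the ends match, else max(dp[i+1][j], dp[i][j−1]):
dp[1][8] = 5. A witness is hxxxh at positions 2,3,4,5,8.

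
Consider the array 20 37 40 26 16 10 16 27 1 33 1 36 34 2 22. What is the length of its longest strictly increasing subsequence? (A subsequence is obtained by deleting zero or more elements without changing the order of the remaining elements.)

Let dp[i] be the longest increasing subsequence ending at position i. Then dp = [1, 2, 3, 2, 1, 1, 2, 3, 1, 4, 1, 5, 5, 2, 3].
The maximum is 5; one witness is 20, 26, 27, 33, 36 at positions 1,4,8,10,12.

5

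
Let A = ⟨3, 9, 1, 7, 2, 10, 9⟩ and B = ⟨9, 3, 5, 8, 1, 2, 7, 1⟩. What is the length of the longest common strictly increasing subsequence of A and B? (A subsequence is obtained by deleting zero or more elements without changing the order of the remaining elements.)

A longest common strictly increasing subsequence is 1, 2 (length 2); it appears in order in both A and B, and no longer such subsequence exists.

2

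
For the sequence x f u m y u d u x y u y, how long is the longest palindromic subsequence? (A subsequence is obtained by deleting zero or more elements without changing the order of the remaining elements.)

Using dp[i][j] = 2 + dp[i+1][j−1] if the ends match, else max(dp[i+1][j], dp[i][j−1]):
dp[1][12] = 7. A witness is uyuduyu at positions 3,5,6,7,8,10,11.

7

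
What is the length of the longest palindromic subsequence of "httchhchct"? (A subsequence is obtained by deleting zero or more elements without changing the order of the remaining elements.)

One longest palindromic subsequence is tchchct (positions 2,4,5,7,8,9,10); it reads the same forward and backward, and the interval DP gives dp[1][10] = 7.

7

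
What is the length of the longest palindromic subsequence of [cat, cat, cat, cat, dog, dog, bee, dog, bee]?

Using dp[i][j] = 2 + dp[i+1][j−1] if the ends match, else max(dp[i+1][j], dp[i][j−1]):
dp[1][9] = 4. A witness is cat cat cat cat at positions 1,2,3,4.

4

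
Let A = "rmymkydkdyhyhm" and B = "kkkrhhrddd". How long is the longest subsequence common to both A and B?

A longest common subsequence is kkhh (length 4); the LCS DP confirms no longer common subsequence exists.

4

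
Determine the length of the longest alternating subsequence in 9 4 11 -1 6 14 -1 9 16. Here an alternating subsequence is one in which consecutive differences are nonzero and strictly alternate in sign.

A longest alternating subsequence is 9, 4, 11, -1, 6, -1, 9 (positions 1,2,3,4,5,7,8); its 6 consecutive differences strictly alternate in sign, and length 7 is optimal.

7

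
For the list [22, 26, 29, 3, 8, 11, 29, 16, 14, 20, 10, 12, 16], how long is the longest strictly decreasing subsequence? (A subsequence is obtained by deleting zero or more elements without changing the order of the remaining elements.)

4

One longest decreasing subsequence is 22, 16, 14, 10 (positions 1,8,9,11), of length 4; no longer one exists.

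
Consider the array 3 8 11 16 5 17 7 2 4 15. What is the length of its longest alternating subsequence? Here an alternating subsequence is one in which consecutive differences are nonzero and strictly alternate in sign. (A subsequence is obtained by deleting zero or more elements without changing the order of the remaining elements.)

Track the best alternating length ending on an up-step vs a down-step at each position: up/down = 1/1, 2/1, 2/1, 2/1, 2/3, 4/1, 4/5, 1/5, 6/5, 6/5.
The maximum over both is 6; one such subsequence is 3, 8, 5, 17, 2, 4.

6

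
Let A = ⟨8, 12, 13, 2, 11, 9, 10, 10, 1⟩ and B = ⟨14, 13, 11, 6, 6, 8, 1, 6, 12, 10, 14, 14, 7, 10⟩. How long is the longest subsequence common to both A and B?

A longest common subsequence is 8, 12, 10, 10 (length 4); the LCS DP confirms no longer common subsequence exists.

4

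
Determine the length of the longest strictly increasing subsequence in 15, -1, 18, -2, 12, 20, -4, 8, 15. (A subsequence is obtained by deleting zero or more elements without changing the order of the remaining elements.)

Scanning left to right, the best length ending at each element is: 15→1, -1→1, 18→2, -2→1, 12→2, 20→3, -4→1, 8→2, 15→3.
So the longest increasing subsequence has length 3, e.g. 15, 18, 20.

3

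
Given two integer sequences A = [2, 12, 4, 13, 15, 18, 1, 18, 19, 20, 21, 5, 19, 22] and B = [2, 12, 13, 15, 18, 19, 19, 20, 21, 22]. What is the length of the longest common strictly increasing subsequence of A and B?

For each value that appears in both, track the longest common increasing run ending there.
The best achievable length is 9; one witness is 2, 12, 13, 15, 18, 19, 20, 21, 22 (A-positions 1,2,4,5,6,9,10,11,14, B-positions 1,2,3,4,5,6,8,9,10).

9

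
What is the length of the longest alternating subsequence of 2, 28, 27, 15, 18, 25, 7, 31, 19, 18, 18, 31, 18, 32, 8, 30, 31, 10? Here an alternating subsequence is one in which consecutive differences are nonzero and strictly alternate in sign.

Track the best alternating length ending on an up-step vs a down-step at each position: up/down = 1/1, 2/1, 2/3, 2/3, 4/3, 4/3, 2/5, 6/1, 6/7, 6/7, 6/7, 8/1, 6/9, 10/1, 6/11, 12/11, 12/11, 12/13.
The maximum over both is 13; one such subsequence is 2, 28, 15, 18, 7, 31, 19, 31, 18, 32, 8, 30, 10.

13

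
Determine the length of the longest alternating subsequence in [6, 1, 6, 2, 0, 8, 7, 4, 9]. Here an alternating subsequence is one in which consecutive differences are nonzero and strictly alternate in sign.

7

Track the best alternating length ending on an up-step vs a down-step at each position: up/down = 1/1, 1/2, 3/1, 3/4, 1/4, 5/1, 5/6, 5/6, 7/1.
The maximum over both is 7; one such subsequence is 6, 1, 6, 2, 8, 7, 9.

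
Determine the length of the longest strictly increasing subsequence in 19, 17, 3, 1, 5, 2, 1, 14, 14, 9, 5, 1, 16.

4

Let dp[i] be the longest increasing subsequence ending at position i. Then dp = [1, 1, 1, 1, 2, 2, 1, 3, 3, 3, 3, 1, 4].
The maximum is 4; one witness is 3, 5, 14, 16 at positions 3,5,8,13.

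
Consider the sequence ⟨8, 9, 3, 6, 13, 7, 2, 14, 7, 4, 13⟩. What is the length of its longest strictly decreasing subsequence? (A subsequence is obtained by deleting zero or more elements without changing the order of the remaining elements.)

3

Scanning left to right, the best length ending at each element is: 8→1, 9→1, 3→2, 6→2, 13→1, 7→2, 2→3, 14→1, 7→2, 4→3, 13→2.
So the longest decreasing subsequence has length 3, e.g. 8, 3, 2.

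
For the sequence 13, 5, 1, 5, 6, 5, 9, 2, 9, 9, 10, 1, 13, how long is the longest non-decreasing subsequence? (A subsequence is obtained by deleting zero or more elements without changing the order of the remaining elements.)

8

One longest non-decreasing subsequence is 5, 5, 6, 9, 9, 9, 10, 13 (positions 2,4,5,7,9,10,11,13), of length 8; no longer one exists.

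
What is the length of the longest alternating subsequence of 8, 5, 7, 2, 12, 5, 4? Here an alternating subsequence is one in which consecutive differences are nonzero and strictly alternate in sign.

6

Track the best alternating length ending on an up-step vs a down-step at each position: up/down = 1/1, 1/2, 3/2, 1/4, 5/1, 5/6, 5/6.
The maximum over both is 6; one such subsequence is 8, 5, 7, 2, 12, 5.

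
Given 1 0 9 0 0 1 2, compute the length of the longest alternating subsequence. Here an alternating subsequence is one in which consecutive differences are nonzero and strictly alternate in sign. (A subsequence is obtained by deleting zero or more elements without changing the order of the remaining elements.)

5

A longest alternating subsequence is 1, 0, 9, 0, 1 (positions 1,2,3,4,6); its 4 consecutive differences strictly alternate in sign, and length 5 is optimal.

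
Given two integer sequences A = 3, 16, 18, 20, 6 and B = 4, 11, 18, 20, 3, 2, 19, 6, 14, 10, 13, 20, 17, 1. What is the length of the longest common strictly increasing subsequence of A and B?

2

For each value that appears in both, track the longest common increasing run ending there.
The best achievable length is 2; one witness is 18, 20 (A-positions 3,4, B-positions 3,4).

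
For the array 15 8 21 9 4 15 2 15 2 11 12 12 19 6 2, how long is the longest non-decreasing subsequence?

6

Scanning left to right, the best length ending at each element is: 15→1, 8→1, 21→2, 9→2, 4→1, 15→3, 2→1, 15→4, 2→2, 11→3, 12→4, 12→5, 19→6, 6→3, 2→3.
So the longest non-decreasing subsequence has length 6, e.g. 8, 9, 11, 12, 12, 19.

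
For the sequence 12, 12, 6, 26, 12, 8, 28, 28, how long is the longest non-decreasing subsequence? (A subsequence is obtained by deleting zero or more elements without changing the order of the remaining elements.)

5

Let dp[i] be the longest non-decreasing subsequence ending at position i. Then dp = [1, 2, 1, 3, 3, 2, 4, 5].
The maximum is 5; one witness is 12, 12, 26, 28, 28 at positions 1,2,4,7,8.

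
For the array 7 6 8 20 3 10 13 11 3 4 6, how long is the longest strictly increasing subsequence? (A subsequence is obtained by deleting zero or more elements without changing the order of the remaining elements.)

Let dp[i] be the longest increasing subsequence ending at position i. Then dp = [1, 1, 2, 3, 1, 3, 4, 4, 1, 2, 3].
The maximum is 4; one witness is 7, 8, 10, 13 at positions 1,3,6,7.

4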